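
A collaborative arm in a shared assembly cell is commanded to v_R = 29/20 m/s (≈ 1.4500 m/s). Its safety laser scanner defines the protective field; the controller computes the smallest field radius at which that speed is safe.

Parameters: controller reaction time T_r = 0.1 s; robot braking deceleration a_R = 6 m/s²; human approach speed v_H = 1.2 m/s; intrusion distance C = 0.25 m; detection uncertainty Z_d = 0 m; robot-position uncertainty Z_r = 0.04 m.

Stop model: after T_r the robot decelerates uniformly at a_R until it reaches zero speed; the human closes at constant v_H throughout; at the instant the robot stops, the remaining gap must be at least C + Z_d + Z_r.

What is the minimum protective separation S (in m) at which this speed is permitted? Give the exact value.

S_min = 4897/4800 m = 1.0202 m

stop time T_s = (29/20)/6 = 0.2417 s
reaction-phase robot travel = 1.4500·0.1000 = 0.1450 m
robot covers 1.4500·0.2417 − ½·6.0000·0.2417² = 0.1752 m while stopping
human closes 1.2000·0.3417 = 0.4100 m
C+Z_d+Z_r = 0.2500+0.0000+0.0400 = 0.2900 m
S_min ≈ 0.1450+0.1752+0.4100+0.2900  ⇒  S_min = 4897/4800 m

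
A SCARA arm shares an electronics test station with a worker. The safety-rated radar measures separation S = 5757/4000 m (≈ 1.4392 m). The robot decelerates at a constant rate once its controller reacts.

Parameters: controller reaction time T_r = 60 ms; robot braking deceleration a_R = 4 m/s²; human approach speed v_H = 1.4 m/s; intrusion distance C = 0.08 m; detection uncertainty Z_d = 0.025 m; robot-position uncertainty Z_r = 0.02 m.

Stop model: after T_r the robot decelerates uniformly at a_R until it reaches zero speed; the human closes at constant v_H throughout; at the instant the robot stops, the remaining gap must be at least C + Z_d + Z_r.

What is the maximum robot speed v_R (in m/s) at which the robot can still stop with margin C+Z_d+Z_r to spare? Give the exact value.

v_R_max = 19/10 m/s = 1.9000 m/s

at the boundary: (1/8)·v² + (41/100)·v + (-4921/4000) = 0
  disc = (41/100)² − 4·(1/8)·(-4921/4000) = 31329/40000 ; √disc = 177/200
  v_R = (−(41/100) + 177/200) / (2·(1/8)) = 19/10 m/s
check:
T_s = v_R/a_R = (19/10)/4 = 0.4750 s
robot covers v_R·T_r = 1.9000·0.0600 = 0.1140 m before braking
braking distance = 1.9000²/(2·4.0000) = 0.4512 m
human over T_r+T_s: 1.4000·(0.0600+0.4750) = 0.7490 m
margins: 0.0800+0.0250+0.0200 = 0.1250 m
sum ≈ 0.1140+0.4512+0.7490+0.1250 ≈ 1.4392 m = S ✓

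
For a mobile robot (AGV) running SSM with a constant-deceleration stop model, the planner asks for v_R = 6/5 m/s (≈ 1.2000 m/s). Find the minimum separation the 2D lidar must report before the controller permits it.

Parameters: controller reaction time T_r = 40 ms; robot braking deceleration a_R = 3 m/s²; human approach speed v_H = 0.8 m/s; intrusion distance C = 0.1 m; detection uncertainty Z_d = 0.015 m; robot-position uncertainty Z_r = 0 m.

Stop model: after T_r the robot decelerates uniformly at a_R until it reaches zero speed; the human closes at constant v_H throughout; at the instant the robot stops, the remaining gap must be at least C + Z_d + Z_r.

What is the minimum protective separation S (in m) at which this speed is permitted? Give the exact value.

S_min = 151/200 m = 0.7550 m

stop time T_s = (6/5)/3 = 0.4000 s
robot covers v_R·T_r = 1.2000·0.0400 = 0.0480 m before braking
robot covers 1.2000·0.4000 − ½·3.0000·0.4000² = 0.2400 m while stopping
human closes 0.8000·0.4400 = 0.3520 m
residual clearance needed = 0.1000+0.0150+0.0000 = 0.1150 m
S_min ≈ 0.0480+0.2400+0.3520+0.1150  ⇒  S_min = 151/200 m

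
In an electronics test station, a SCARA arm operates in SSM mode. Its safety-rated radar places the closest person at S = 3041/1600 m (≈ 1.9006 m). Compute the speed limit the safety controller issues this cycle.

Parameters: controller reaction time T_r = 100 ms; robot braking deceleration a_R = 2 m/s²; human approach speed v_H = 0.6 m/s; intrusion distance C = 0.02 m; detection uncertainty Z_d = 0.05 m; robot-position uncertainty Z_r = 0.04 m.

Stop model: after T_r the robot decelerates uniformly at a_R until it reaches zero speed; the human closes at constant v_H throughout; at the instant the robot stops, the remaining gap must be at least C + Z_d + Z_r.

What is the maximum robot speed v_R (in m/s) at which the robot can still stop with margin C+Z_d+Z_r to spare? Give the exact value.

v_R_max = 39/20 m/s = 1.9500 m/s

collect terms ⇒ (1/4)·v_R² + (2/5)·v_R + (-2769/1600) = 0
  disc = (2/5)² − 4·(1/4)·(-2769/1600) = 121/64 ; √disc = 11/8
  v_R = (−(2/5) + 11/8) / (2·(1/4)) = 39/20 m/s
check:
stop time T_s = (39/20)/2 = 0.9750 s
robot covers v_R·T_r = 1.9500·0.1000 = 0.1950 m before braking
braking distance = 1.9500²/(2·2.0000) = 0.9506 m
person approaches 0.6000·(0.1000+0.9750) = 0.6450 m
C+Z_d+Z_r = 0.0200+0.0500+0.0400 = 0.1100 m
sum ≈ 0.1950+0.9506+0.6450+0.1100 ≈ 1.9006 m = S ✓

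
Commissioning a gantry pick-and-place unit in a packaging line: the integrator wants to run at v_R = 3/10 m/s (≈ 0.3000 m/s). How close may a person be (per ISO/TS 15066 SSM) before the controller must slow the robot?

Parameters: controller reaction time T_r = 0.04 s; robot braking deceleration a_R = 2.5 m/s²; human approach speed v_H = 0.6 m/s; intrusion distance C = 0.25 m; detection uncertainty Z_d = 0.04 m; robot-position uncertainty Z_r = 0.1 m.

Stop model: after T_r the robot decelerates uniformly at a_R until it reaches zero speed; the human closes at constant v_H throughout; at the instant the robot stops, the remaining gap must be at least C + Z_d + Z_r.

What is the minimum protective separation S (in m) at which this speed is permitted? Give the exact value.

S_min = 129/250 m = 0.5160 m

T_s = v_R/a_R = (3/10)/(5/2) = 0.1200 s
robot in T_r: 0.3000·0.0400 = 0.0120 m
robot covers 0.3000·0.1200 − ½·2.5000·0.1200² = 0.0180 m while stopping
human over T_r+T_s: 0.6000·(0.0400+0.1200) = 0.0960 m
margins: 0.2500+0.0400+0.1000 = 0.3900 m
S_min ≈ 0.0120+0.0180+0.0960+0.3900  ⇒  S_min = 129/250 m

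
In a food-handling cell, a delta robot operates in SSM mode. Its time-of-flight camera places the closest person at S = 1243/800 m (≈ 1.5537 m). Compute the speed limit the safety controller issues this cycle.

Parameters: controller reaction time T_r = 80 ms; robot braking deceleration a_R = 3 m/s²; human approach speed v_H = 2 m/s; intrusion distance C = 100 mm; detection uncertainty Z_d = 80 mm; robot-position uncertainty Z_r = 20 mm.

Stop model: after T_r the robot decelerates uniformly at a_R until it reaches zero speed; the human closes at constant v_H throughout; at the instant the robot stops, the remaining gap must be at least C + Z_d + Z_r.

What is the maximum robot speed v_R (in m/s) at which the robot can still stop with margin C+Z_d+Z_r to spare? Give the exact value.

collect terms ⇒ (1/6)·v_R² + (56/75)·v_R + (-191/160) = 0
  disc = (56/75)² − 4·(1/6)·(-191/160) = 121801/90000 ; √disc = 349/300
  v_R = (−(56/75) + 349/300) / (2·(1/6)) = 5/4 m/s
check:
stop time T_s = (5/4)/3 = 0.4167 s
robot covers v_R·T_r = 1.2500·0.0800 = 0.1000 m before braking
robot under decel: 1.2500²/(2·3.0000) = 0.2604 m
person approaches 2.0000·(0.0800+0.4167) = 0.9933 m
margins: 0.1000+0.0800+0.0200 = 0.2000 m
sum ≈ 0.1000+0.2604+0.9933+0.2000 ≈ 1.5537 m = S ✓

v_R_max = 5/4 m/s = 1.2500 m/s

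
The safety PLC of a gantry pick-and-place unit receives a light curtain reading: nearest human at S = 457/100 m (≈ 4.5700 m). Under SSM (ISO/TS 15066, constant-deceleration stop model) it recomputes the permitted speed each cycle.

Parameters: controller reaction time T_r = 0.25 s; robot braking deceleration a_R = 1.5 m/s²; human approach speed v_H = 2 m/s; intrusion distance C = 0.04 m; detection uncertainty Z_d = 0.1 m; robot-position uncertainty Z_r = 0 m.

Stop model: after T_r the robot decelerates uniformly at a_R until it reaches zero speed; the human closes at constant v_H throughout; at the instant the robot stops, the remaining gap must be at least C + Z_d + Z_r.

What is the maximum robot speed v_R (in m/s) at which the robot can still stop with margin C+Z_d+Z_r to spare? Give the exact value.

v_R_max = 9/5 m/s = 1.8000 m/s

at the boundary: (1/3)·v² + (19/12)·v + (-393/100) = 0
  disc = (19/12)² − 4·(1/3)·(-393/100) = 27889/3600 ; √disc = 167/60
  v_R = (−(19/12) + 167/60) / (2·(1/3)) = 9/5 m/s
check:
stop time T_s = (9/5)/(3/2) = 1.2000 s
robot covers v_R·T_r = 1.8000·0.2500 = 0.4500 m before braking
robot under decel: 1.8000²/(2·1.5000) = 1.0800 m
person approaches 2.0000·(0.2500+1.2000) = 2.9000 m
margins: 0.0400+0.1000+0.0000 = 0.1400 m
sum ≈ 0.4500+1.0800+2.9000+0.1400 ≈ 4.5700 m = S ✓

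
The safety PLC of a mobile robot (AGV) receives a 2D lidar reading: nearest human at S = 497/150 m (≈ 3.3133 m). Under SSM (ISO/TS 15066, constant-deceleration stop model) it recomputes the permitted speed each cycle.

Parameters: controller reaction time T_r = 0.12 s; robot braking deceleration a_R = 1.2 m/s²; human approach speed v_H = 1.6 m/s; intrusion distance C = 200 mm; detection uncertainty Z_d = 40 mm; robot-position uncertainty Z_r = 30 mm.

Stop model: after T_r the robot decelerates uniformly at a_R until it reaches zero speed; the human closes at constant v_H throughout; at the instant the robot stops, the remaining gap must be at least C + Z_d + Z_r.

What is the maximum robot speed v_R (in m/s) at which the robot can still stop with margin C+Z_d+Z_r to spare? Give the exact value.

v_R_max = 7/5 m/s = 1.4000 m/s

at the boundary: (5/12)·v² + (109/75)·v + (-4277/1500) = 0
  disc = (109/75)² − 4·(5/12)·(-4277/1500) = 17161/2500 ; √disc = 131/50
  v_R = (−(109/75) + 131/50) / (2·(5/12)) = 7/5 m/s
check:
stop time T_s = (7/5)/(6/5) = 1.1667 s
reaction-phase robot travel = 1.4000·0.1200 = 0.1680 m
robot covers 1.4000·1.1667 − ½·1.2000·1.1667² = 0.8167 m while stopping
person approaches 1.6000·(0.1200+1.1667) = 2.0587 m
residual clearance needed = 0.2000+0.0400+0.0300 = 0.2700 m
sum ≈ 0.1680+0.8167+2.0587+0.2700 ≈ 3.3133 m = S ✓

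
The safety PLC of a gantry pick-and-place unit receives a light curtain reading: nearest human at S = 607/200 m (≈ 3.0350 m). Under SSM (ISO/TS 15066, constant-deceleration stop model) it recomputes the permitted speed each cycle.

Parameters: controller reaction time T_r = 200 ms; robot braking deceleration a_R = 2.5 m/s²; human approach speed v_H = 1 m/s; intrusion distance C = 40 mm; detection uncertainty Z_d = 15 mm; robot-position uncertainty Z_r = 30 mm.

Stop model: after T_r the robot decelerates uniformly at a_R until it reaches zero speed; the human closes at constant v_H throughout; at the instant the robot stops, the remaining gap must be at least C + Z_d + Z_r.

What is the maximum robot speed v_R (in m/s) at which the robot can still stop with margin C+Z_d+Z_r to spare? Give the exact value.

v_R_max = 5/2 m/s = 2.5000 m/s

quadratic (1/5)·v² + (3/5)·v + (-11/4) = 0
  disc = (3/5)² − 4·(1/5)·(-11/4) = 64/25 ; √disc = 8/5
  v_R = (−(3/5) + 8/5) / (2·(1/5)) = 5/2 m/s
check:
braking lasts T_s = (5/2)/(5/2) = 1.0000 s
reaction-phase robot travel = 2.5000·0.2000 = 0.5000 m
braking distance = 2.5000²/(2·2.5000) = 1.2500 m
human closes 1.0000·1.2000 = 1.2000 m
residual clearance needed = 0.0400+0.0150+0.0300 = 0.0850 m
sum ≈ 0.5000+1.2500+1.2000+0.0850 ≈ 3.0350 m = S ✓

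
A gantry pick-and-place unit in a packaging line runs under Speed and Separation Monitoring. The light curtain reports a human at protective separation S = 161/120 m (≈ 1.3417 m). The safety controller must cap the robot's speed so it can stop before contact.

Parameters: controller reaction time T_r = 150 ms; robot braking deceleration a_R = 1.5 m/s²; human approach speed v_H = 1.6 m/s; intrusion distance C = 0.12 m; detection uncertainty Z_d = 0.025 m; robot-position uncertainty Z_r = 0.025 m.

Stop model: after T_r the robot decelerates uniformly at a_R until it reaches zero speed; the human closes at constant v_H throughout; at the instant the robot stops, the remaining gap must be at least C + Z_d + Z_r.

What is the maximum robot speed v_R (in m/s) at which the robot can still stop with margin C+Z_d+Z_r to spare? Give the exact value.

quadratic (1/3)·v² + (73/60)·v + (-559/600) = 0
  disc = (73/60)² − 4·(1/3)·(-559/600) = 1089/400 ; √disc = 33/20
  v_R = (−(73/60) + 33/20) / (2·(1/3)) = 13/20 m/s
check:
braking lasts T_s = (13/20)/(3/2) = 0.4333 s
reaction-phase robot travel = 0.6500·0.1500 = 0.0975 m
robot under decel: 0.6500²/(2·1.5000) = 0.1408 m
person approaches 1.6000·(0.1500+0.4333) = 0.9333 m
C+Z_d+Z_r = 0.1200+0.0250+0.0250 = 0.1700 m
sum ≈ 0.0975+0.1408+0.9333+0.1700 ≈ 1.3417 m = S ✓

v_R_max = 13/20 m/s = 0.6500 m/s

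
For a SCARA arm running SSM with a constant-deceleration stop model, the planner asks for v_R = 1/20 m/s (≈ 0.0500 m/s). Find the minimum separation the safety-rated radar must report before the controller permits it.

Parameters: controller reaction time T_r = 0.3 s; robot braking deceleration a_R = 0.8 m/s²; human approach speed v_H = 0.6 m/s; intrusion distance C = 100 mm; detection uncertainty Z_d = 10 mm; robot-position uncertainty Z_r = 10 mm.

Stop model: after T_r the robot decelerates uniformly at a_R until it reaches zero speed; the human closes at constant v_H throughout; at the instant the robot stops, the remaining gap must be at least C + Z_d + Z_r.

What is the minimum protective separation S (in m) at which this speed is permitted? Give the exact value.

stop time T_s = (1/20)/(4/5) = 0.0625 s
reaction-phase robot travel = 0.0500·0.3000 = 0.0150 m
robot under decel: 0.0500²/(2·0.8000) = 0.0016 m
human over T_r+T_s: 0.6000·(0.3000+0.0625) = 0.2175 m
residual clearance needed = 0.1000+0.0100+0.0100 = 0.1200 m
S_min ≈ 0.0150+0.0016+0.2175+0.1200  ⇒  S_min = 1133/3200 m

S_min = 1133/3200 m = 0.3541 m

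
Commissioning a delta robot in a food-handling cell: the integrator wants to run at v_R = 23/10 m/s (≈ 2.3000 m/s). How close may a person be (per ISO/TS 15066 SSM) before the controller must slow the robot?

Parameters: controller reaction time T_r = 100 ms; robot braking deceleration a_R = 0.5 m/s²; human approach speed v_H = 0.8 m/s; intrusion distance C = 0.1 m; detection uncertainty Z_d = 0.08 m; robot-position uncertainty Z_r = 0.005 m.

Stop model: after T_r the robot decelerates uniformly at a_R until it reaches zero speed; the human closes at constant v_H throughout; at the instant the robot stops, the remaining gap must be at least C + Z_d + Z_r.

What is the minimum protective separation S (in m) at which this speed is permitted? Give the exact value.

S_min = 1893/200 m = 9.4650 m

stop time T_s = (23/10)/(1/2) = 4.6000 s
robot in T_r: 2.3000·0.1000 = 0.2300 m
braking distance = 2.3000²/(2·0.5000) = 5.2900 m
human closes 0.8000·4.7000 = 3.7600 m
residual clearance needed = 0.1000+0.0800+0.0050 = 0.1850 m
S_min ≈ 0.2300+5.2900+3.7600+0.1850  ⇒  S_min = 1893/200 m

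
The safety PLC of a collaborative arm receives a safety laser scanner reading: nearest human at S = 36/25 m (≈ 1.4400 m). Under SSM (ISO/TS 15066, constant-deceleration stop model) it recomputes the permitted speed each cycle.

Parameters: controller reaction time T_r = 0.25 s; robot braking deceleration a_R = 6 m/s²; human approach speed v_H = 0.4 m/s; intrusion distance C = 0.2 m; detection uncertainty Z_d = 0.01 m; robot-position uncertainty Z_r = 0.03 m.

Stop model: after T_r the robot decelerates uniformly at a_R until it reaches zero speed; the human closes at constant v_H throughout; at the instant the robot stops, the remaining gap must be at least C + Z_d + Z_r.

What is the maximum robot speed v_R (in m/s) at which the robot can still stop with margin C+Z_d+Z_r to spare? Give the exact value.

quadratic (1/12)·v² + (19/60)·v + (-11/10) = 0
  disc = (19/60)² − 4·(1/12)·(-11/10) = 1681/3600 ; √disc = 41/60
  v_R = (−(19/60) + 41/60) / (2·(1/12)) = 11/5 m/s
check:
stop time T_s = (11/5)/6 = 0.3667 s
reaction-phase robot travel = 2.2000·0.2500 = 0.5500 m
robot under decel: 2.2000²/(2·6.0000) = 0.4033 m
human closes 0.4000·0.6167 = 0.2467 m
C+Z_d+Z_r = 0.2000+0.0100+0.0300 = 0.2400 m
sum ≈ 0.5500+0.4033+0.2467+0.2400 ≈ 1.4400 m = S ✓

v_R_max = 11/5 m/s = 2.2000 m/s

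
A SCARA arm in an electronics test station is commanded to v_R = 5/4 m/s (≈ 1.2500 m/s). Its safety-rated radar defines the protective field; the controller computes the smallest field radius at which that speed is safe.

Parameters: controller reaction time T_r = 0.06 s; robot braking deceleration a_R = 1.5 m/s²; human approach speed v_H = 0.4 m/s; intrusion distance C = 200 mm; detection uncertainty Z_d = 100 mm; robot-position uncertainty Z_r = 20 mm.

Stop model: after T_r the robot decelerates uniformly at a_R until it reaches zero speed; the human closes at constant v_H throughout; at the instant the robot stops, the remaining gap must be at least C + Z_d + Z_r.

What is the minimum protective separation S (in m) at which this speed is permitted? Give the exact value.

S_min = 7639/6000 m = 1.2732 m

T_s = v_R/a_R = (5/4)/(3/2) = 0.8333 s
reaction-phase robot travel = 1.2500·0.0600 = 0.0750 m
braking distance = 1.2500²/(2·1.5000) = 0.5208 m
person approaches 0.4000·(0.0600+0.8333) = 0.3573 m
residual clearance needed = 0.2000+0.1000+0.0200 = 0.3200 m
S_min ≈ 0.0750+0.5208+0.3573+0.3200  ⇒  S_min = 7639/6000 m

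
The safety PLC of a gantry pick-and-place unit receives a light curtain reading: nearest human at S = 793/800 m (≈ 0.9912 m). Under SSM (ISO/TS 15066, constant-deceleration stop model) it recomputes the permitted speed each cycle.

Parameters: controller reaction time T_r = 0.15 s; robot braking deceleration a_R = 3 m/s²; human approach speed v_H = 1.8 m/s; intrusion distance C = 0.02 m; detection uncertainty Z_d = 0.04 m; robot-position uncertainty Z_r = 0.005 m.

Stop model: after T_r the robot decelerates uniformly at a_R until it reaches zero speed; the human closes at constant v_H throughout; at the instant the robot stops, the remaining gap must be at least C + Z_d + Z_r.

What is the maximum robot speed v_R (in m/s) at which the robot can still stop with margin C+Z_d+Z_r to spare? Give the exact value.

v_R_max = 3/4 m/s = 0.7500 m/s

collect terms ⇒ (1/6)·v_R² + (3/4)·v_R + (-21/32) = 0
  disc = (3/4)² − 4·(1/6)·(-21/32) = 1 ; √disc = 1
  v_R = (−(3/4) + 1) / (2·(1/6)) = 3/4 m/s
check:
stop time T_s = (3/4)/3 = 0.2500 s
robot in T_r: 0.7500·0.1500 = 0.1125 m
braking distance = 0.7500²/(2·3.0000) = 0.0938 m
person approaches 1.8000·(0.1500+0.2500) = 0.7200 m
margins: 0.0200+0.0400+0.0050 = 0.0650 m
sum ≈ 0.1125+0.0938+0.7200+0.0650 ≈ 0.9912 m = S ✓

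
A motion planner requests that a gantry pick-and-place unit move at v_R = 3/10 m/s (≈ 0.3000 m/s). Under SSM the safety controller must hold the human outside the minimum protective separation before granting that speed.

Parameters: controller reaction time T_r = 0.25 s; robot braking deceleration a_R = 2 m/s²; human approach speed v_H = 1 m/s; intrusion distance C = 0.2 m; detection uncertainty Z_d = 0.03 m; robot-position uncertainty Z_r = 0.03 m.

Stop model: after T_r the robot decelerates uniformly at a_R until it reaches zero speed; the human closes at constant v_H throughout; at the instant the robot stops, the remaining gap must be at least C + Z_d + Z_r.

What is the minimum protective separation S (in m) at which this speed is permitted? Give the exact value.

T_s = v_R/a_R = (3/10)/2 = 0.1500 s
reaction-phase robot travel = 0.3000·0.2500 = 0.0750 m
robot under decel: 0.3000²/(2·2.0000) = 0.0225 m
person approaches 1.0000·(0.2500+0.1500) = 0.4000 m
residual clearance needed = 0.2000+0.0300+0.0300 = 0.2600 m
S_min ≈ 0.0750+0.0225+0.4000+0.2600  ⇒  S_min = 303/400 m

S_min = 303/400 m = 0.7575 m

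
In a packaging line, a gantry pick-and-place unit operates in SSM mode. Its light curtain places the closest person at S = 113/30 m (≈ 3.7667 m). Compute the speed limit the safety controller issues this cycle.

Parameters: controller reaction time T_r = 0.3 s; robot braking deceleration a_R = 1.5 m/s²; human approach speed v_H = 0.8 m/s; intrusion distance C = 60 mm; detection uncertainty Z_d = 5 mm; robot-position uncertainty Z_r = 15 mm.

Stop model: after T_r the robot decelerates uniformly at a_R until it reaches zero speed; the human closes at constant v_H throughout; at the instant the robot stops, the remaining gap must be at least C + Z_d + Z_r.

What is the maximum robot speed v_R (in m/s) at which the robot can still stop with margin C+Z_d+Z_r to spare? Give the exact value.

quadratic (1/3)·v² + (5/6)·v + (-517/150) = 0
  disc = (5/6)² − 4·(1/3)·(-517/150) = 529/100 ; √disc = 23/10
  v_R = (−(5/6) + 23/10) / (2·(1/3)) = 11/5 m/s
check:
T_s = v_R/a_R = (11/5)/(3/2) = 1.4667 s
reaction-phase robot travel = 2.2000·0.3000 = 0.6600 m
robot under decel: 2.2000²/(2·1.5000) = 1.6133 m
person approaches 0.8000·(0.3000+1.4667) = 1.4133 m
residual clearance needed = 0.0600+0.0050+0.0150 = 0.0800 m
sum ≈ 0.6600+1.6133+1.4133+0.0800 ≈ 3.7667 m = S ✓

v_R_max = 11/5 m/s = 2.2000 m/s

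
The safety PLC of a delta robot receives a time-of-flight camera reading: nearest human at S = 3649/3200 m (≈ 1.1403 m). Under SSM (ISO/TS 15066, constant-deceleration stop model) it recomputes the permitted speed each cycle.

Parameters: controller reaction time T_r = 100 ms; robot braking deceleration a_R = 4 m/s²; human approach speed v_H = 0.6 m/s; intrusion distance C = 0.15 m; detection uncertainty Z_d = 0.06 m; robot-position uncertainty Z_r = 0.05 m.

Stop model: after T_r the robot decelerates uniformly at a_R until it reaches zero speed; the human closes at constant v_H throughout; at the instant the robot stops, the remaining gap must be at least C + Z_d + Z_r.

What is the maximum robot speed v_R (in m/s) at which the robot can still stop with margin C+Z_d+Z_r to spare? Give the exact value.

v_R_max = 7/4 m/s = 1.7500 m/s

quadratic (1/8)·v² + (1/4)·v + (-105/128) = 0
  disc = (1/4)² − 4·(1/8)·(-105/128) = 121/256 ; √disc = 11/16
  v_R = (−(1/4) + 11/16) / (2·(1/8)) = 7/4 m/s
check:
stop time T_s = (7/4)/4 = 0.4375 s
robot covers v_R·T_r = 1.7500·0.1000 = 0.1750 m before braking
robot covers 1.7500·0.4375 − ½·4.0000·0.4375² = 0.3828 m while stopping
human closes 0.6000·0.5375 = 0.3225 m
residual clearance needed = 0.1500+0.0600+0.0500 = 0.2600 m
sum ≈ 0.1750+0.3828+0.3225+0.2600 ≈ 1.1403 m = S ✓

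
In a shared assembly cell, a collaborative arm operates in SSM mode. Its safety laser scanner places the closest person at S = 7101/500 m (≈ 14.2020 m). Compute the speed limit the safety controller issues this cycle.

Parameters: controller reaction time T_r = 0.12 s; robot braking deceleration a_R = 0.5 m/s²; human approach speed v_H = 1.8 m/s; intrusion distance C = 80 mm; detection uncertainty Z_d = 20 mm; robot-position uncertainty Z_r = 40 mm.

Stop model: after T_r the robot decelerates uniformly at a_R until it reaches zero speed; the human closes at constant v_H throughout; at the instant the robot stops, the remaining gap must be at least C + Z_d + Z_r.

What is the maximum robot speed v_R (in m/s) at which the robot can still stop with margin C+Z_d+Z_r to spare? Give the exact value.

v_R_max = 23/10 m/s = 2.3000 m/s

collect terms ⇒ (1)·v_R² + (93/25)·v_R + (-6923/500) = 0
  disc = (93/25)² − 4·(1)·(-6923/500) = 43264/625 ; √disc = 208/25
  v_R = (−(93/25) + 208/25) / (2·(1)) = 23/10 m/s
check:
braking lasts T_s = (23/10)/(1/2) = 4.6000 s
robot in T_r: 2.3000·0.1200 = 0.2760 m
braking distance = 2.3000²/(2·0.5000) = 5.2900 m
person approaches 1.8000·(0.1200+4.6000) = 8.4960 m
residual clearance needed = 0.0800+0.0200+0.0400 = 0.1400 m
sum ≈ 0.2760+5.2900+8.4960+0.1400 ≈ 14.2020 m = S ✓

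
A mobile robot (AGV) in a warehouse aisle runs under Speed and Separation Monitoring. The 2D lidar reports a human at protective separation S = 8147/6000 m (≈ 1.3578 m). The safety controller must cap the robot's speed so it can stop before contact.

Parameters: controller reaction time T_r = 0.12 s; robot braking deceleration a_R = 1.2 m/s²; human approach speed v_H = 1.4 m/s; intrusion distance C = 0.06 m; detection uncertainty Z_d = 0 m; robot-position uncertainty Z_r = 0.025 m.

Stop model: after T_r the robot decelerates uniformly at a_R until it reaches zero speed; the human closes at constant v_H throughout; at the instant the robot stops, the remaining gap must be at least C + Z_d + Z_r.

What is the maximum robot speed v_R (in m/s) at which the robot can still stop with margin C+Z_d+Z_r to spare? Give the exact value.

v_R_max = 7/10 m/s = 0.7000 m/s

at the boundary: (5/12)·v² + (193/150)·v + (-6629/6000) = 0
  disc = (193/150)² − 4·(5/12)·(-6629/6000) = 34969/10000 ; √disc = 187/100
  v_R = (−(193/150) + 187/100) / (2·(5/12)) = 7/10 m/s
check:
braking lasts T_s = (7/10)/(6/5) = 0.5833 s
reaction-phase robot travel = 0.7000·0.1200 = 0.0840 m
robot under decel: 0.7000²/(2·1.2000) = 0.2042 m
human closes 1.4000·0.7033 = 0.9847 m
residual clearance needed = 0.0600+0.0000+0.0250 = 0.0850 m
sum ≈ 0.0840+0.2042+0.9847+0.0850 ≈ 1.3578 m = S ✓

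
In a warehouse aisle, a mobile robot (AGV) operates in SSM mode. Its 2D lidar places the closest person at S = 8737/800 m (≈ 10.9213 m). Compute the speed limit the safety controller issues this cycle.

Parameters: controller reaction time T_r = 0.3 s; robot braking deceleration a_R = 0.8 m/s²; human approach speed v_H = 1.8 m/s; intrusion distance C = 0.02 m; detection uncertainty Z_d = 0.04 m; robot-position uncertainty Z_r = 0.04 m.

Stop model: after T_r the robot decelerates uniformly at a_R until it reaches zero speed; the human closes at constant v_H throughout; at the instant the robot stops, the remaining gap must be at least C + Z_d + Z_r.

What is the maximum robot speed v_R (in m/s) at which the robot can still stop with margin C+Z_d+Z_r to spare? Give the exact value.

at the boundary: (5/8)·v² + (51/20)·v + (-329/32) = 0
  disc = (51/20)² − 4·(5/8)·(-329/32) = 51529/1600 ; √disc = 227/40
  v_R = (−(51/20) + 227/40) / (2·(5/8)) = 5/2 m/s
check:
T_s = v_R/a_R = (5/2)/(4/5) = 3.1250 s
reaction-phase robot travel = 2.5000·0.3000 = 0.7500 m
robot covers 2.5000·3.1250 − ½·0.8000·3.1250² = 3.9062 m while stopping
human closes 1.8000·3.4250 = 6.1650 m
residual clearance needed = 0.0200+0.0400+0.0400 = 0.1000 m
sum ≈ 0.7500+3.9062+6.1650+0.1000 ≈ 10.9213 m = S ✓

v_R_max = 5/2 m/s = 2.5000 m/s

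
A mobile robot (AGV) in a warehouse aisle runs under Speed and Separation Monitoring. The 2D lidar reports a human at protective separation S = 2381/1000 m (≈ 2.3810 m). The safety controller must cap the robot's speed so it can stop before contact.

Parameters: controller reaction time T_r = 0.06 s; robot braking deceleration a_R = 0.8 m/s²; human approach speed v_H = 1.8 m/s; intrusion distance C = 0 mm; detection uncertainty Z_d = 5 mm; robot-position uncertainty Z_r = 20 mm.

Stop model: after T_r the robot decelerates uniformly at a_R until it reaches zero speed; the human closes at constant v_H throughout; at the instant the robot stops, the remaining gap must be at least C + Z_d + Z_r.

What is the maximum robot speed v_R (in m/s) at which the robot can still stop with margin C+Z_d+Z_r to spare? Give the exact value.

v_R_max = 4/5 m/s = 0.8000 m/s

collect terms ⇒ (5/8)·v_R² + (231/100)·v_R + (-281/125) = 0
  disc = (231/100)² − 4·(5/8)·(-281/125) = 109561/10000 ; √disc = 331/100
  v_R = (−(231/100) + 331/100) / (2·(5/8)) = 4/5 m/s
check:
braking lasts T_s = (4/5)/(4/5) = 1.0000 s
reaction-phase robot travel = 0.8000·0.0600 = 0.0480 m
braking distance = 0.8000²/(2·0.8000) = 0.4000 m
human over T_r+T_s: 1.8000·(0.0600+1.0000) = 1.9080 m
margins: 0.0000+0.0050+0.0200 = 0.0250 m
sum ≈ 0.0480+0.4000+1.9080+0.0250 ≈ 2.3810 m = S ✓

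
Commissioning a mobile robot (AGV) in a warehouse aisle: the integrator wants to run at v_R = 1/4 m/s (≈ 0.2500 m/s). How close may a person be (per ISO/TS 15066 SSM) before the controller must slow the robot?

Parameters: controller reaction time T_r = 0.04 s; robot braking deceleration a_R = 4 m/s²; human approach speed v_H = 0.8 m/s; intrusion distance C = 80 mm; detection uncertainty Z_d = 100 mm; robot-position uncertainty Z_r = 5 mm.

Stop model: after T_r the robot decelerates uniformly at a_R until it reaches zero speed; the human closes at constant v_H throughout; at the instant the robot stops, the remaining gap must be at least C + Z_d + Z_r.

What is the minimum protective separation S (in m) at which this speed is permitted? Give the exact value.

T_s = v_R/a_R = (1/4)/4 = 0.0625 s
reaction-phase robot travel = 0.2500·0.0400 = 0.0100 m
robot covers 0.2500·0.0625 − ½·4.0000·0.0625² = 0.0078 m while stopping
human closes 0.8000·0.1025 = 0.0820 m
margins: 0.0800+0.1000+0.0050 = 0.1850 m
S_min ≈ 0.0100+0.0078+0.0820+0.1850  ⇒  S_min = 4557/16000 m

S_min = 4557/16000 m = 0.2848 m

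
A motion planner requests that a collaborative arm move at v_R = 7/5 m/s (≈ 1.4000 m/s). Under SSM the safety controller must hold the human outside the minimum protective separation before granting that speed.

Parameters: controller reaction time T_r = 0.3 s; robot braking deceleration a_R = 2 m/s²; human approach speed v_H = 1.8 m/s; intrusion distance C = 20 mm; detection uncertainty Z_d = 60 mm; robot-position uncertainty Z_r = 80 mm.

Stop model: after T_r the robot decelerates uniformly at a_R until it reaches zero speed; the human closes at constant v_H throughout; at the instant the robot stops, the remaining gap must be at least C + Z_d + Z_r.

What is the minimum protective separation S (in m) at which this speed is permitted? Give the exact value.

S_min = 287/100 m = 2.8700 m

braking lasts T_s = (7/5)/2 = 0.7000 s
robot in T_r: 1.4000·0.3000 = 0.4200 m
robot under decel: 1.4000²/(2·2.0000) = 0.4900 m
person approaches 1.8000·(0.3000+0.7000) = 1.8000 m
margins: 0.0200+0.0600+0.0800 = 0.1600 m
S_min ≈ 0.4200+0.4900+1.8000+0.1600  ⇒  S_min = 287/100 m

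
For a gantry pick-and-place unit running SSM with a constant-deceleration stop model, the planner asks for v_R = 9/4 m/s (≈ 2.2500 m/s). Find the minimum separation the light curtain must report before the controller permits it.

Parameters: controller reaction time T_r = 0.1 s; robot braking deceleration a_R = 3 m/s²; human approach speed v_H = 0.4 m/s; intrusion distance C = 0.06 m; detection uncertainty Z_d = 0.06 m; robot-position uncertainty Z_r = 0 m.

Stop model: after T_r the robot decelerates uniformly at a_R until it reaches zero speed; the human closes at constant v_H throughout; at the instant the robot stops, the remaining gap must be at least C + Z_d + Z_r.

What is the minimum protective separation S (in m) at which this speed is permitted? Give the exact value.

S_min = 1223/800 m = 1.5288 m

T_s = v_R/a_R = (9/4)/3 = 0.7500 s
robot in T_r: 2.2500·0.1000 = 0.2250 m
robot under decel: 2.2500²/(2·3.0000) = 0.8438 m
person approaches 0.4000·(0.1000+0.7500) = 0.3400 m
margins: 0.0600+0.0600+0.0000 = 0.1200 m
S_min ≈ 0.2250+0.8438+0.3400+0.1200  ⇒  S_min = 1223/800 m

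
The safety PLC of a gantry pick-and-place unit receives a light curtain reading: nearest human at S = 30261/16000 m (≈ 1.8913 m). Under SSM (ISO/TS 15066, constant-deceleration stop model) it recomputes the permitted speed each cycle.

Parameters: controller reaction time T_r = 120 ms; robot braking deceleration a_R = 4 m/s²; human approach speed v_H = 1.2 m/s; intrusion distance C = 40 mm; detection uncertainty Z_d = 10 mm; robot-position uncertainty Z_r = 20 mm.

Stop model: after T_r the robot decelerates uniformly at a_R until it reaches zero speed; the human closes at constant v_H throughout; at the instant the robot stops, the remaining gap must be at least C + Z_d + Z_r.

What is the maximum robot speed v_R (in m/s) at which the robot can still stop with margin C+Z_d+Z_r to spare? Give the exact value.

v_R_max = 47/20 m/s = 2.3500 m/s

collect terms ⇒ (1/8)·v_R² + (21/50)·v_R + (-26837/16000) = 0
  disc = (21/50)² − 4·(1/8)·(-26837/16000) = 162409/160000 ; √disc = 403/400
  v_R = (−(21/50) + 403/400) / (2·(1/8)) = 47/20 m/s
check:
braking lasts T_s = (47/20)/4 = 0.5875 s
robot in T_r: 2.3500·0.1200 = 0.2820 m
robot covers 2.3500·0.5875 − ½·4.0000·0.5875² = 0.6903 m while stopping
person approaches 1.2000·(0.1200+0.5875) = 0.8490 m
C+Z_d+Z_r = 0.0400+0.0100+0.0200 = 0.0700 m
sum ≈ 0.2820+0.6903+0.8490+0.0700 ≈ 1.8913 m = S ✓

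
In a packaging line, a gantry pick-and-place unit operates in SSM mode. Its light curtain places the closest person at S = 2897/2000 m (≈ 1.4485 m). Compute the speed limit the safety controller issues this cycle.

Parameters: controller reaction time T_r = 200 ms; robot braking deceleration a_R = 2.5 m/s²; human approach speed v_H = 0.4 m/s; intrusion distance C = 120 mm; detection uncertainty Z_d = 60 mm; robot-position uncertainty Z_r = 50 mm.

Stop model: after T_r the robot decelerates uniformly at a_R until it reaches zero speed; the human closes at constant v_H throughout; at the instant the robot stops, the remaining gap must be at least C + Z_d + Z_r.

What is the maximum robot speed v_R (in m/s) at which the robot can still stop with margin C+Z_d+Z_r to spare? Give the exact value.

v_R_max = 33/20 m/s = 1.6500 m/s

quadratic (1/5)·v² + (9/25)·v + (-2277/2000) = 0
  disc = (9/25)² − 4·(1/5)·(-2277/2000) = 2601/2500 ; √disc = 51/50
  v_R = (−(9/25) + 51/50) / (2·(1/5)) = 33/20 m/s
check:
braking lasts T_s = (33/20)/(5/2) = 0.6600 s
reaction-phase robot travel = 1.6500·0.2000 = 0.3300 m
robot covers 1.6500·0.6600 − ½·2.5000·0.6600² = 0.5445 m while stopping
person approaches 0.4000·(0.2000+0.6600) = 0.3440 m
margins: 0.1200+0.0600+0.0500 = 0.2300 m
sum ≈ 0.3300+0.5445+0.3440+0.2300 ≈ 1.4485 m = S ✓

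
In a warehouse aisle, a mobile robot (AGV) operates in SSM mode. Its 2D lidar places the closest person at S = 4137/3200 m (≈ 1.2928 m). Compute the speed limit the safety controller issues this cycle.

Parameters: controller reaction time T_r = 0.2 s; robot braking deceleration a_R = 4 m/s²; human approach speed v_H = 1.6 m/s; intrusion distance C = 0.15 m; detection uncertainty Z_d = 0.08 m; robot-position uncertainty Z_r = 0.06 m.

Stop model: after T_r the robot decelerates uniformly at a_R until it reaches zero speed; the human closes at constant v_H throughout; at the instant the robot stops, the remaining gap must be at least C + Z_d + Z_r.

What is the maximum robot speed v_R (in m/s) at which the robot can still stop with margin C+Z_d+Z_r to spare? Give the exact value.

quadratic (1/8)·v² + (3/5)·v + (-437/640) = 0
  disc = (3/5)² − 4·(1/8)·(-437/640) = 4489/6400 ; √disc = 67/80
  v_R = (−(3/5) + 67/80) / (2·(1/8)) = 19/20 m/s
check:
T_s = v_R/a_R = (19/20)/4 = 0.2375 s
robot in T_r: 0.9500·0.2000 = 0.1900 m
robot covers 0.9500·0.2375 − ½·4.0000·0.2375² = 0.1128 m while stopping
person approaches 1.6000·(0.2000+0.2375) = 0.7000 m
margins: 0.1500+0.0800+0.0600 = 0.2900 m
sum ≈ 0.1900+0.1128+0.7000+0.2900 ≈ 1.2928 m = S ✓

v_R_max = 19/20 m/s = 0.9500 m/s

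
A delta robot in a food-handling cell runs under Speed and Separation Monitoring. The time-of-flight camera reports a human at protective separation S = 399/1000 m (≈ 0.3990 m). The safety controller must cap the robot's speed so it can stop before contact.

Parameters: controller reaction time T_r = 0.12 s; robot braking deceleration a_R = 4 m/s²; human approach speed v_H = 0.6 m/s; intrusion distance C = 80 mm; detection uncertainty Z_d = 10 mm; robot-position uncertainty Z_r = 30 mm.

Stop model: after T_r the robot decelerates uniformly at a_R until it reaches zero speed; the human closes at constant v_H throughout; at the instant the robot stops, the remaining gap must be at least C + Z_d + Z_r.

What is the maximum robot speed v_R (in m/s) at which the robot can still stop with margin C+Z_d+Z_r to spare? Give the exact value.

at the boundary: (1/8)·v² + (27/100)·v + (-207/1000) = 0
  disc = (27/100)² − 4·(1/8)·(-207/1000) = 441/2500 ; √disc = 21/50
  v_R = (−(27/100) + 21/50) / (2·(1/8)) = 3/5 m/s
check:
braking lasts T_s = (3/5)/4 = 0.1500 s
robot covers v_R·T_r = 0.6000·0.1200 = 0.0720 m before braking
robot covers 0.6000·0.1500 − ½·4.0000·0.1500² = 0.0450 m while stopping
person approaches 0.6000·(0.1200+0.1500) = 0.1620 m
residual clearance needed = 0.0800+0.0100+0.0300 = 0.1200 m
sum ≈ 0.0720+0.0450+0.1620+0.1200 ≈ 0.3990 m = S ✓

v_R_max = 3/5 m/s = 0.6000 m/s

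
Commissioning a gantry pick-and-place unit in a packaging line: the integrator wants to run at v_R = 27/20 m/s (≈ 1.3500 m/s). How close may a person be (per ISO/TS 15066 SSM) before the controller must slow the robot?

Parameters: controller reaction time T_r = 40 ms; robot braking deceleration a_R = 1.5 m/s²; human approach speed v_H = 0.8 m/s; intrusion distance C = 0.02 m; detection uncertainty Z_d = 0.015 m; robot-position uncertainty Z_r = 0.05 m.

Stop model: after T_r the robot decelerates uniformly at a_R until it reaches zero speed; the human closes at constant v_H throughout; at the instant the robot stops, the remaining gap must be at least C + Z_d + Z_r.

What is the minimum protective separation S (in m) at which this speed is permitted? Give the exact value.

S_min = 2997/2000 m = 1.4985 m

braking lasts T_s = (27/20)/(3/2) = 0.9000 s
reaction-phase robot travel = 1.3500·0.0400 = 0.0540 m
robot covers 1.3500·0.9000 − ½·1.5000·0.9000² = 0.6075 m while stopping
person approaches 0.8000·(0.0400+0.9000) = 0.7520 m
residual clearance needed = 0.0200+0.0150+0.0500 = 0.0850 m
S_min ≈ 0.0540+0.6075+0.7520+0.0850  ⇒  S_min = 2997/2000 m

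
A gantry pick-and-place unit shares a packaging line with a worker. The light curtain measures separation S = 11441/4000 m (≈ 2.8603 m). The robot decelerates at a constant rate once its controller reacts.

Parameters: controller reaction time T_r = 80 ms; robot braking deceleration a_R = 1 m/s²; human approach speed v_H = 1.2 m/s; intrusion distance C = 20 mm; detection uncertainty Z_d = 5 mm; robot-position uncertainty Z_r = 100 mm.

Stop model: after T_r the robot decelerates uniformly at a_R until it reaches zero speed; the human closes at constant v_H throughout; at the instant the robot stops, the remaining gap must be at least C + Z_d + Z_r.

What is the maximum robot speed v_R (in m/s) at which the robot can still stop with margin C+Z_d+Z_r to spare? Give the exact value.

collect terms ⇒ (1/2)·v_R² + (32/25)·v_R + (-10557/4000) = 0
  disc = (32/25)² − 4·(1/2)·(-10557/4000) = 69169/10000 ; √disc = 263/100
  v_R = (−(32/25) + 263/100) / (2·(1/2)) = 27/20 m/s
check:
braking lasts T_s = (27/20)/1 = 1.3500 s
reaction-phase robot travel = 1.3500·0.0800 = 0.1080 m
robot under decel: 1.3500²/(2·1.0000) = 0.9113 m
human over T_r+T_s: 1.2000·(0.0800+1.3500) = 1.7160 m
C+Z_d+Z_r = 0.0200+0.0050+0.1000 = 0.1250 m
sum ≈ 0.1080+0.9113+1.7160+0.1250 ≈ 2.8603 m = S ✓

v_R_max = 27/20 m/s = 1.3500 m/s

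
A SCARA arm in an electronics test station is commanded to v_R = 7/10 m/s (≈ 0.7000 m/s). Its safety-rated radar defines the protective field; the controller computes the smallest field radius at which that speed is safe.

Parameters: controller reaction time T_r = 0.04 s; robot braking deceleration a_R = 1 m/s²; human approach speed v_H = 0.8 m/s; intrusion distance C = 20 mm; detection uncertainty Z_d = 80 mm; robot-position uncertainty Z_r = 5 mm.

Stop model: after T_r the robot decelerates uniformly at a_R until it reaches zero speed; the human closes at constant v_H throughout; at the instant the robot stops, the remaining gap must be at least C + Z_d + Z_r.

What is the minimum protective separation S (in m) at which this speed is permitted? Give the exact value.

S_min = 97/100 m = 0.9700 m

braking lasts T_s = (7/10)/1 = 0.7000 s
robot covers v_R·T_r = 0.7000·0.0400 = 0.0280 m before braking
robot under decel: 0.7000²/(2·1.0000) = 0.2450 m
person approaches 0.8000·(0.0400+0.7000) = 0.5920 m
residual clearance needed = 0.0200+0.0800+0.0050 = 0.1050 m
S_min ≈ 0.0280+0.2450+0.5920+0.1050  ⇒  S_min = 97/100 m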